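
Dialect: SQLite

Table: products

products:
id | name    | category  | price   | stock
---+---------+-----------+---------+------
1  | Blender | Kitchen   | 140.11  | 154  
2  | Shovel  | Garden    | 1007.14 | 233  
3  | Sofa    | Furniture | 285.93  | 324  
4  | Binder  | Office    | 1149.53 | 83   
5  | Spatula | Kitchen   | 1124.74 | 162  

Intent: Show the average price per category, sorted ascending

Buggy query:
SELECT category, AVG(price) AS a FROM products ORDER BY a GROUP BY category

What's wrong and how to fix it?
Bug: ORDER BY appears before GROUP BY; SQL clause order requires GROUP BY first

Fix: Reorder: SELECT … FROM … GROUP BY … ORDER BY …

Corrected query:
SELECT category, AVG(price) AS a FROM products GROUP BY category ORDER BY a

Result:
category  | a      
----------+--------
Furniture | 285.93 
Kitchen   | 632.425
Garden    | 1007.14
Office    | 1149.53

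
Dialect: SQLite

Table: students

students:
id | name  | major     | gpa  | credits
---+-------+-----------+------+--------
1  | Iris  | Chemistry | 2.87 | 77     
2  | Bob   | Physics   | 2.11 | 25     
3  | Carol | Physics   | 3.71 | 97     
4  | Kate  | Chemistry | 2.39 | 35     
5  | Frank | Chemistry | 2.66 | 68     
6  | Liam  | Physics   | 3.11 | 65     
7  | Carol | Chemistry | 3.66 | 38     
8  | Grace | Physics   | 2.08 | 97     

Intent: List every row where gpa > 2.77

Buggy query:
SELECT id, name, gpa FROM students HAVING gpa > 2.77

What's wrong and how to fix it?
Bug: This is a non-aggregate query (no GROUP BY, no aggregates), so in SQLite the HAVING clause is invalid here; a row-level condition belongs in WHERE

Fix: Replace HAVING with WHERE since the condition applies to individual rows

Corrected query:
SELECT id, name, gpa FROM students WHERE gpa > 2.77

Result:
id | name  | gpa 
---+-------+-----
1  | Iris  | 2.87
3  | Carol | 3.71
6  | Liam  | 3.11
7  | Carol | 3.66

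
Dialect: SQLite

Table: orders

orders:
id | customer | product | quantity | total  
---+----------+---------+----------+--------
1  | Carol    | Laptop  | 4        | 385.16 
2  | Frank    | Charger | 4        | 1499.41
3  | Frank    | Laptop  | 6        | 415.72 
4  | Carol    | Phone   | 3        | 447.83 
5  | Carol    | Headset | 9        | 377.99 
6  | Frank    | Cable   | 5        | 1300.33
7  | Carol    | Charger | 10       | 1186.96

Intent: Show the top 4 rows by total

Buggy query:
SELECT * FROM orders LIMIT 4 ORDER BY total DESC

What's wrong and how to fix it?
Bug: LIMIT must come after ORDER BY

Fix: Sort with ORDER BY, then apply LIMIT

Corrected query:
SELECT * FROM orders ORDER BY total DESC LIMIT 4

Result:
id | customer | product | quantity | total  
---+----------+---------+----------+--------
2  | Frank    | Charger | 4        | 1499.41
6  | Frank    | Cable   | 5        | 1300.33
7  | Carol    | Charger | 10       | 1186.96
4  | Carol    | Phone   | 3        | 447.83 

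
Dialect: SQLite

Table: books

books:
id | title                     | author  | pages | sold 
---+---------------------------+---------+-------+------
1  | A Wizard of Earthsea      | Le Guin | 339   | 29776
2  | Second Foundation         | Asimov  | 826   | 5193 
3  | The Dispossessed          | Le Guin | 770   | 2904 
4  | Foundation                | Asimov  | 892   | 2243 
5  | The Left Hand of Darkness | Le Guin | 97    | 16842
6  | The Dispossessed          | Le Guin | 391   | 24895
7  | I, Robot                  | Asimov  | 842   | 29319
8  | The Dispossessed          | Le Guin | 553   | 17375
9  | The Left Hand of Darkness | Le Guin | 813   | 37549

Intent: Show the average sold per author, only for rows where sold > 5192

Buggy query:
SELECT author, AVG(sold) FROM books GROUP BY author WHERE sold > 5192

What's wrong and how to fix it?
Bug: WHERE cannot follow GROUP BY

Fix: Move the WHERE clause before GROUP BY

Corrected query:
SELECT author, AVG(sold) FROM books WHERE sold > 5192 GROUP BY author

Result:
author  | AVG(sold)
--------+----------
Asimov  | 17256    
Le Guin | 25287.4  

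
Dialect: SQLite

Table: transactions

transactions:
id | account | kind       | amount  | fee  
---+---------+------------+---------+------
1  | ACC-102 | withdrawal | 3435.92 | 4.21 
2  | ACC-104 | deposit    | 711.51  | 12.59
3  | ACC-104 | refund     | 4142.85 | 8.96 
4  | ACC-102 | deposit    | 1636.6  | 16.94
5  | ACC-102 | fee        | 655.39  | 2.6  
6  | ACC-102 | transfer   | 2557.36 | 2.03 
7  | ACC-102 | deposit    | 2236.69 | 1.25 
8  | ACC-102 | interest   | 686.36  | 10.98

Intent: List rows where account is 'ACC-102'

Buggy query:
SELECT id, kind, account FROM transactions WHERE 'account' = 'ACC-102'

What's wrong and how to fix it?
Bug: 'account' in single quotes is a string literal, not the column; the comparison is literal-vs-literal and never true

Fix: Reference the column as account without single quotes

Corrected query:
SELECT id, kind, account FROM transactions WHERE account = 'ACC-102'

Result:
id | kind       | account
---+------------+--------
1  | withdrawal | ACC-102
4  | deposit    | ACC-102
5  | fee        | ACC-102
6  | transfer   | ACC-102
7  | deposit    | ACC-102
8  | interest   | ACC-102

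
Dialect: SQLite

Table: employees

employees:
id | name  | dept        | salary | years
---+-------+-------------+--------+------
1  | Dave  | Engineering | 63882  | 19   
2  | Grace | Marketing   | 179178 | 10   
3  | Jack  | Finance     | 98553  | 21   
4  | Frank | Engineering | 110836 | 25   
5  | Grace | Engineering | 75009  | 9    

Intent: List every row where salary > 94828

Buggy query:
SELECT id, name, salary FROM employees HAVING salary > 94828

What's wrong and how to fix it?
Bug: HAVING filters the output of aggregation, but this query has no GROUP BY and no aggregate functions, so SQLite rejects it (HAVING clause on a non-aggregate query); the condition here is per row

Fix: Use WHERE for row-level filtering

Corrected query:
SELECT id, name, salary FROM employees WHERE salary > 94828

Result:
id | name  | salary
---+-------+-------
2  | Grace | 179178
3  | Jack  | 98553 
4  | Frank | 110836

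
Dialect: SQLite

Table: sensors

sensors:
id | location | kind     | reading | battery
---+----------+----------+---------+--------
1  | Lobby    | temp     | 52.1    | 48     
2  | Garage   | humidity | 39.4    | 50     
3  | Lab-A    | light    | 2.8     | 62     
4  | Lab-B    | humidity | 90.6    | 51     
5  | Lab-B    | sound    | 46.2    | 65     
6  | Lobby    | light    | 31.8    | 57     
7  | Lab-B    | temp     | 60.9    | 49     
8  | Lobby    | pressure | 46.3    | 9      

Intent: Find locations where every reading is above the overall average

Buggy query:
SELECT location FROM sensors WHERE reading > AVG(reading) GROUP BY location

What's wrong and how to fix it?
Bug: WHERE evaluates per row before aggregation, so AVG() is unavailable

Fix: Use a subquery for AVG and a HAVING MIN(...) filter so the condition holds for every row in the group

Corrected query:
SELECT location FROM sensors GROUP BY location HAVING MIN(reading) > (SELECT AVG(reading) FROM sensors)

Result:
(no rows)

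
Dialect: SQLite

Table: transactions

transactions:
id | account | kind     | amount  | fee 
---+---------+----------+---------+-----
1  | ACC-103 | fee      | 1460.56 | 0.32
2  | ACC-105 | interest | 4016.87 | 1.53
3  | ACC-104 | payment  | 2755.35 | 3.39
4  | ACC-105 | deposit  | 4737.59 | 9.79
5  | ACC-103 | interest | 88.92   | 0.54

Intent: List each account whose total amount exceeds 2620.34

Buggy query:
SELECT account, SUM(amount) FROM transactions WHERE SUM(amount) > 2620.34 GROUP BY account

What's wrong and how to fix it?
Bug: WHERE runs before GROUP BY, so aggregates aren't available there

Fix: Move the aggregate condition to a HAVING clause

Corrected query:
SELECT account, SUM(amount) FROM transactions GROUP BY account HAVING SUM(amount) > 2620.34

Result:
account | SUM(amount)
--------+------------
ACC-104 | 2755.35    
ACC-105 | 8754.46    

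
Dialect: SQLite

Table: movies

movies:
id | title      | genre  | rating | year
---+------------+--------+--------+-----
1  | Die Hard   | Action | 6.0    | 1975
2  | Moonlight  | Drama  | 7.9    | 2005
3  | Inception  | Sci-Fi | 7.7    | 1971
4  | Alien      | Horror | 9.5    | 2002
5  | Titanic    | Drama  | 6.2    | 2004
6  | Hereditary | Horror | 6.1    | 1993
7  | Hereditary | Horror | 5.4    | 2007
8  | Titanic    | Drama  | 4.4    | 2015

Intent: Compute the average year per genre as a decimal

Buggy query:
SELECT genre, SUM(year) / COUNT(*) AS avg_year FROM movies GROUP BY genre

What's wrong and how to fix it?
Bug: SUM(year) and COUNT(*) are both integers; the division truncates the fractional part

Fix: Cast one side to REAL so the division keeps the fractional part

Corrected query:
SELECT genre, SUM(year) * 1.0 / COUNT(*) AS avg_year FROM movies GROUP BY genre

Result:
genre  | avg_year   
-------+------------
Action | 1975       
Drama  | 2008       
Horror | 2000.666667
Sci-Fi | 1971       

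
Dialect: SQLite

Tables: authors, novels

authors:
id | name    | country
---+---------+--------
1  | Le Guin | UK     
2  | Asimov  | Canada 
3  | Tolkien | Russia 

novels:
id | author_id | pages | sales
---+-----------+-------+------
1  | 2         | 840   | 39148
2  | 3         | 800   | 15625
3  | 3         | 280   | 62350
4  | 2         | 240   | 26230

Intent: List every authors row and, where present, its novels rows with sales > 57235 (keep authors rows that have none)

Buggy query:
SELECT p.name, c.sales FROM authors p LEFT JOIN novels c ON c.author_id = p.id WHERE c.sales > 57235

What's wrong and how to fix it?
Bug: Filtering c.sales in WHERE discards the NULL rows produced by LEFT JOIN, turning it into an inner join

Fix: Move the right-table condition into the ON clause so unmatched parents are kept

Corrected query:
SELECT p.name, c.sales FROM authors p LEFT JOIN novels c ON c.author_id = p.id AND c.sales > 57235

Result:
name    | sales
--------+------
Le Guin | NULL 
Asimov  | NULL 
Tolkien | 62350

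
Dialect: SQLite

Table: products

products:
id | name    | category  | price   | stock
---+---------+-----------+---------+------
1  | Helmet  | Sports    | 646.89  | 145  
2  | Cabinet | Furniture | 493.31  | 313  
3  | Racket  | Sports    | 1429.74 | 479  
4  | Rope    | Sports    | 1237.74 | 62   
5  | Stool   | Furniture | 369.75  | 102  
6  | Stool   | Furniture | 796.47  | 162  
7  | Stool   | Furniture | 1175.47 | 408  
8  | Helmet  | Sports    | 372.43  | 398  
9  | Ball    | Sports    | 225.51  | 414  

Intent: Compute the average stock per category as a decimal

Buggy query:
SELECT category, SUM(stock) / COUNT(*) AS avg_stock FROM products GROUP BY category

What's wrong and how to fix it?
Bug: SUM(stock) and COUNT(*) are both integers; the division truncates the fractional part

Fix: Multiply by 1.0 (or CAST to REAL) to force floating-point division

Corrected query:
SELECT category, SUM(stock) * 1.0 / COUNT(*) AS avg_stock FROM products GROUP BY category

Result:
category  | avg_stock
----------+----------
Furniture | 246.25   
Sports    | 299.6    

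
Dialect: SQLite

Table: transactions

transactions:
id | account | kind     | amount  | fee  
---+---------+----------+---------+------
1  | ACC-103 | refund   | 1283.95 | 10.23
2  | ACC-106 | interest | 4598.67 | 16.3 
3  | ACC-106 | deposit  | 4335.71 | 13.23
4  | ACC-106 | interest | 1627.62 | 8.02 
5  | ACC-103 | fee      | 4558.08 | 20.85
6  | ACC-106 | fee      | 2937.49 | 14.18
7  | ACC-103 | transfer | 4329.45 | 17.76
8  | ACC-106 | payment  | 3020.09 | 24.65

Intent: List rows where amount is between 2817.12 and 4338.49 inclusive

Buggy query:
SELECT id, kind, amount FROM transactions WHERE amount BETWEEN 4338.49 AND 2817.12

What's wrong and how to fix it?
Bug: The bounds are reversed; BETWEEN a AND b requires a <= b to match anything

Fix: Write BETWEEN 2817.12 AND 4338.49

Corrected query:
SELECT id, kind, amount FROM transactions WHERE amount BETWEEN 2817.12 AND 4338.49

Result:
id | kind     | amount 
---+----------+--------
3  | deposit  | 4335.71
6  | fee      | 2937.49
7  | transfer | 4329.45
8  | payment  | 3020.09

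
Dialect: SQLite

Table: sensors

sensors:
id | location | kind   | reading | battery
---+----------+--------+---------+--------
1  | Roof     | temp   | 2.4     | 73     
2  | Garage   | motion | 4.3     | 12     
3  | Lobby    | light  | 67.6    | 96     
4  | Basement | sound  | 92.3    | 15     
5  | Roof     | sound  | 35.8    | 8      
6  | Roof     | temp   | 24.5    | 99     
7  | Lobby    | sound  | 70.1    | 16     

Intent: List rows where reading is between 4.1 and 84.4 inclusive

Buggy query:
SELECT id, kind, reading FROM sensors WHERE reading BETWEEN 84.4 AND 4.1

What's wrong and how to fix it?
Bug: BETWEEN expects the lower bound first; with 84.4 AND 4.1 the range is empty

Fix: Write BETWEEN 4.1 AND 84.4

Corrected query:
SELECT id, kind, reading FROM sensors WHERE reading BETWEEN 4.1 AND 84.4

Result:
id | kind   | reading
---+--------+--------
2  | motion | 4.3    
3  | light  | 67.6   
5  | sound  | 35.8   
6  | temp   | 24.5   
7  | sound  | 70.1   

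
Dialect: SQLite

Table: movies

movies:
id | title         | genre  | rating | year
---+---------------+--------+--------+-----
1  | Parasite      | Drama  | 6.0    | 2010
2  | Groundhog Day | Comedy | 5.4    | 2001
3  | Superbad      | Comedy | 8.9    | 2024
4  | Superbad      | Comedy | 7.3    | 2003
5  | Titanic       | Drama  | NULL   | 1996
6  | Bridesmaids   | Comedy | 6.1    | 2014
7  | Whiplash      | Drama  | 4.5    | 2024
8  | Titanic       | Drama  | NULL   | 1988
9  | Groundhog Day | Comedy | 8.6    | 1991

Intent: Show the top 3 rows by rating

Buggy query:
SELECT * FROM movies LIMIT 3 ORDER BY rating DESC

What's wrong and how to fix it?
Bug: LIMIT must come after ORDER BY

Fix: Swap the clauses: ORDER BY first, then LIMIT

Corrected query:
SELECT * FROM movies ORDER BY rating DESC LIMIT 3

Result:
id | title         | genre  | rating | year
---+---------------+--------+--------+-----
3  | Superbad      | Comedy | 8.9    | 2024
9  | Groundhog Day | Comedy | 8.6    | 1991
4  | Superbad      | Comedy | 7.3    | 2003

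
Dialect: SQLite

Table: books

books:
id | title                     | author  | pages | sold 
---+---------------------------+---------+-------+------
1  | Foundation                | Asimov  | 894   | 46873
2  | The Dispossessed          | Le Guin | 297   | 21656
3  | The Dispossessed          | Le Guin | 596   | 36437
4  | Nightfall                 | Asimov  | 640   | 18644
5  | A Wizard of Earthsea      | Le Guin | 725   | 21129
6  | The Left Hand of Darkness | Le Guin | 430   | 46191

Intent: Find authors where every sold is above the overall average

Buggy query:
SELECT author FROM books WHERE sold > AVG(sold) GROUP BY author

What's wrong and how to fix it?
Bug: AVG() is an aggregate; it can't sit directly in WHERE

Fix: Use a subquery for AVG and a HAVING MIN(...) filter so the condition holds for every row in the group

Corrected query:
SELECT author FROM books GROUP BY author HAVING MIN(sold) > (SELECT AVG(sold) FROM books)

Result:
(no rows)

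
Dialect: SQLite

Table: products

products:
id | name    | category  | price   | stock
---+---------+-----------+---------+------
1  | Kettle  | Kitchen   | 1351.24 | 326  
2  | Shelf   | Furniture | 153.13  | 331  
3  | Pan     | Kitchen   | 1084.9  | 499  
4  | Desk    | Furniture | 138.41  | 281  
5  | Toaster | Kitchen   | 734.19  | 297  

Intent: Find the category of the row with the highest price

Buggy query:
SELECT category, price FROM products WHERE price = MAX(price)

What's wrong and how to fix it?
Bug: MAX(price) is an aggregate and cannot be used directly in WHERE

Fix: Use a subquery: WHERE price = (SELECT MAX(price) FROM products)

Corrected query:
SELECT category, price FROM products WHERE price = (SELECT MAX(price) FROM products)

Result:
category | price  
---------+--------
Kitchen  | 1351.24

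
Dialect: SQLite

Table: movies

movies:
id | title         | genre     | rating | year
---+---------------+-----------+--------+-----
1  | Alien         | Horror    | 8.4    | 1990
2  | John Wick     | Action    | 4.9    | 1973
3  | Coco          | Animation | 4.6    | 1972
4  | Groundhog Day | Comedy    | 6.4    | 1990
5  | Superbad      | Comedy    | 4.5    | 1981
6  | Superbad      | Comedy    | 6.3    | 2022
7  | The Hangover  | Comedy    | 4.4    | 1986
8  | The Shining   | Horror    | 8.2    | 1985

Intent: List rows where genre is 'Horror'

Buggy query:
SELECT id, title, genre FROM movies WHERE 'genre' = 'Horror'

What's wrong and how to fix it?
Bug: Single quotes denote string literals in SQL; the column name is being compared as a constant string

Fix: Reference the column as genre without single quotes

Corrected query:
SELECT id, title, genre FROM movies WHERE genre = 'Horror'

Result:
id | title       | genre 
---+-------------+-------
1  | Alien       | Horror
8  | The Shining | Horror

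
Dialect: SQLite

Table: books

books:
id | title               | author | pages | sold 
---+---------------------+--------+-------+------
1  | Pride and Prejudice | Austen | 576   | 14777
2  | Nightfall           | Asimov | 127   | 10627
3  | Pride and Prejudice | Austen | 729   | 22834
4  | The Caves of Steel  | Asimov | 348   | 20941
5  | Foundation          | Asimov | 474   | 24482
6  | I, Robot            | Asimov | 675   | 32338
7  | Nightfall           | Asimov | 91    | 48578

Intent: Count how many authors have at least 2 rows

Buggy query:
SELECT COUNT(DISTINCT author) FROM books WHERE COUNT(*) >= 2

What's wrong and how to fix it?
Bug: COUNT(*) cannot appear in WHERE; the per-group count doesn't exist yet

Fix: Group first with HAVING COUNT(*) >= 2, then COUNT the resulting groups

Corrected query:
SELECT COUNT(*) FROM (SELECT author FROM books GROUP BY author HAVING COUNT(*) >= 2)

Result:
COUNT(*)
--------
2       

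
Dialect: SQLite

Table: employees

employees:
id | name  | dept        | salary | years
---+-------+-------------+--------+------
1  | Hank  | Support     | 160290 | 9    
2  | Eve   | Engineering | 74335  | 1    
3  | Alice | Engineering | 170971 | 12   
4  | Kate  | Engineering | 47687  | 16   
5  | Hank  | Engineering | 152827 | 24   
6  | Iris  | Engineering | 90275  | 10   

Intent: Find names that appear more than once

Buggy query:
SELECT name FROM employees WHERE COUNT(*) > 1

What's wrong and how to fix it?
Bug: COUNT(*) is an aggregate and cannot be used in WHERE

Fix: Group first, then use HAVING for the count condition

Corrected query:
SELECT name FROM employees GROUP BY name HAVING COUNT(*) > 1

Result:
name
----
Hank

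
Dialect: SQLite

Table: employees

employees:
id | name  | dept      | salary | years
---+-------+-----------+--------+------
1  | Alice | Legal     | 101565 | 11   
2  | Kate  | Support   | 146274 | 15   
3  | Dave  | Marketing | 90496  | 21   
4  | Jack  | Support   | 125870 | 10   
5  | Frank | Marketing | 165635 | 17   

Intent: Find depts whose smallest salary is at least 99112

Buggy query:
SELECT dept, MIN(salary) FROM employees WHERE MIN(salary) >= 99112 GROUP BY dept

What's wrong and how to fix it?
Bug: Aggregates like MIN are computed per group after WHERE runs

Fix: Replace WHERE with HAVING after the GROUP BY

Corrected query:
SELECT dept, MIN(salary) FROM employees GROUP BY dept HAVING MIN(salary) >= 99112

Result:
dept    | MIN(salary)
--------+------------
Legal   | 101565     
Support | 125870     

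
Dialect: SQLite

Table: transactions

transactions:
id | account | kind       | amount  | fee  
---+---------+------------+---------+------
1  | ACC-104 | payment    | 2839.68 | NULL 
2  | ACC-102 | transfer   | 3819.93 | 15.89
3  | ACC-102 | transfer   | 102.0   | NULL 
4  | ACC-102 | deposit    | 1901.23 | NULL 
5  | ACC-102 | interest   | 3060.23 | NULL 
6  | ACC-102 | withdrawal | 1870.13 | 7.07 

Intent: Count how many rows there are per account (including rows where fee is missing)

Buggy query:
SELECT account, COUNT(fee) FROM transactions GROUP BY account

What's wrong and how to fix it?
Bug: COUNT(column) counts non-NULL values only; rows with NULL fee aren't counted

Fix: Replace COUNT(fee) with COUNT(*)

Corrected query:
SELECT account, COUNT(*) FROM transactions GROUP BY account

Result:
account | COUNT(*)
--------+---------
ACC-102 | 5       
ACC-104 | 1       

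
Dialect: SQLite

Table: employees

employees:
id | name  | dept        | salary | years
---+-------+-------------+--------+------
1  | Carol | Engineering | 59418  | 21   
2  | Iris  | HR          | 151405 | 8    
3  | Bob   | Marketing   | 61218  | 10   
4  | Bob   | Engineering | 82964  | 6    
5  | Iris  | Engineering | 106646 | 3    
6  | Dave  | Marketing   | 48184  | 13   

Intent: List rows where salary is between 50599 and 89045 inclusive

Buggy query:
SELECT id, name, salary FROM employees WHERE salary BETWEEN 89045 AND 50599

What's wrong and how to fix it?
Bug: BETWEEN expects the lower bound first; with 89045 AND 50599 the range is empty

Fix: Write BETWEEN 50599 AND 89045

Corrected query:
SELECT id, name, salary FROM employees WHERE salary BETWEEN 50599 AND 89045

Result:
id | name  | salary
---+-------+-------
1  | Carol | 59418 
3  | Bob   | 61218 
4  | Bob   | 82964 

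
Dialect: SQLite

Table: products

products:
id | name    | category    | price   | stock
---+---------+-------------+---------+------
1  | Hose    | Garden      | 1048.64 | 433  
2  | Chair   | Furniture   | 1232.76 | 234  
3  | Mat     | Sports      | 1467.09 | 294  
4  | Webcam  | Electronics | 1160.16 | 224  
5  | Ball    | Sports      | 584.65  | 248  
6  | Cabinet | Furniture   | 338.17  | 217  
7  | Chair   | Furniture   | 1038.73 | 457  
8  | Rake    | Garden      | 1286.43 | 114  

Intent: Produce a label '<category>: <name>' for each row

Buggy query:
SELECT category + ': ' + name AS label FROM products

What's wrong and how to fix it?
Bug: SQLite uses || for string concatenation; + coerces text to numbers (yielding 0)

Fix: Use the || operator for string concatenation

Corrected query:
SELECT category || ': ' || name AS label FROM products

Result:
label              
-------------------
Garden: Hose       
Furniture: Chair   
Sports: Mat        
Electronics: Webcam
Sports: Ball       
Furniture: Cabinet 
Furniture: Chair   
Garden: Rake       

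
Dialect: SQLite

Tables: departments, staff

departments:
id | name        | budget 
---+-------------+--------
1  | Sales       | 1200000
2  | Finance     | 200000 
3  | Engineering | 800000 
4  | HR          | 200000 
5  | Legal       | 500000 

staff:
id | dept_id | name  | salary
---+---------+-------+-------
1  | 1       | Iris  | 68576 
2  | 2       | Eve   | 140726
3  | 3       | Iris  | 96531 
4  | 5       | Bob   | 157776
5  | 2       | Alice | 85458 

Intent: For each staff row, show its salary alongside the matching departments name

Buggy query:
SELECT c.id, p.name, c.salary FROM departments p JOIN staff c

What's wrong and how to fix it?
Bug: Missing join condition: each staff row is matched to all departments rows instead of just its own

Fix: Specify the join condition linking the foreign key to the parent id

Corrected query:
SELECT c.id, p.name, c.salary FROM departments p JOIN staff c ON c.dept_id = p.id

Result:
id | name        | salary
---+-------------+-------
1  | Sales       | 68576 
2  | Finance     | 140726
3  | Engineering | 96531 
4  | Legal       | 157776
5  | Finance     | 85458 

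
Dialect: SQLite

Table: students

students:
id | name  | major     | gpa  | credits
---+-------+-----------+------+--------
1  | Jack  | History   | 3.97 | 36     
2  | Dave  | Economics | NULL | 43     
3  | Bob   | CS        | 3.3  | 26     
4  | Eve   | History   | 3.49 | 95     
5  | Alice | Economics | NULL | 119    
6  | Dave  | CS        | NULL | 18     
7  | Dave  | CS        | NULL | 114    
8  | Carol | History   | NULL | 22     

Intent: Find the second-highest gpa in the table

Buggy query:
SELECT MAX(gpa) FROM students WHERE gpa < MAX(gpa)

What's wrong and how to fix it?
Bug: MAX(gpa) on the right of the comparison is an aggregate-in-WHERE error

Fix: Put the inner MAX in a scalar subquery

Corrected query:
SELECT MAX(gpa) FROM students WHERE gpa < (SELECT MAX(gpa) FROM students)

Result:
MAX(gpa)
--------
3.49    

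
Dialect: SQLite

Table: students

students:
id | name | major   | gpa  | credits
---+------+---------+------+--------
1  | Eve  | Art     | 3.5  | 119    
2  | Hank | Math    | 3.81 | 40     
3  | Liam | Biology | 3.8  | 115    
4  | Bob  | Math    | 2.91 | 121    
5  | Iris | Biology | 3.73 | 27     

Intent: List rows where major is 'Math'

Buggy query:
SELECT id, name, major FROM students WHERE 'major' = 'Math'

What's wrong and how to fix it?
Bug: Single quotes denote string literals in SQL; the column name is being compared as a constant string

Fix: Remove the quotes around the column name (or use double quotes for an identifier)

Corrected query:
SELECT id, name, major FROM students WHERE major = 'Math'

Result:
id | name | major
---+------+------
2  | Hank | Math 
4  | Bob  | Math 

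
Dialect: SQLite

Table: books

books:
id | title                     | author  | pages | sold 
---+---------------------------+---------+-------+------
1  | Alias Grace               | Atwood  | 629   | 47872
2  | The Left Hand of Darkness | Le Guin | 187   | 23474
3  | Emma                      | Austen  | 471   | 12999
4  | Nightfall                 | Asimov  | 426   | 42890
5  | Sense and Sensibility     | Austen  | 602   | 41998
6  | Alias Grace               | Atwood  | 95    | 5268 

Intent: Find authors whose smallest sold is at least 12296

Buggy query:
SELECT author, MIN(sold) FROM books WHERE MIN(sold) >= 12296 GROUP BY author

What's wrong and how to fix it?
Bug: MIN() in WHERE is a misuse of aggregate

Fix: Use HAVING for the per-group MIN condition

Corrected query:
SELECT author, MIN(sold) FROM books GROUP BY author HAVING MIN(sold) >= 12296

Result:
author  | MIN(sold)
--------+----------
Asimov  | 42890    
Austen  | 12999    
Le Guin | 23474    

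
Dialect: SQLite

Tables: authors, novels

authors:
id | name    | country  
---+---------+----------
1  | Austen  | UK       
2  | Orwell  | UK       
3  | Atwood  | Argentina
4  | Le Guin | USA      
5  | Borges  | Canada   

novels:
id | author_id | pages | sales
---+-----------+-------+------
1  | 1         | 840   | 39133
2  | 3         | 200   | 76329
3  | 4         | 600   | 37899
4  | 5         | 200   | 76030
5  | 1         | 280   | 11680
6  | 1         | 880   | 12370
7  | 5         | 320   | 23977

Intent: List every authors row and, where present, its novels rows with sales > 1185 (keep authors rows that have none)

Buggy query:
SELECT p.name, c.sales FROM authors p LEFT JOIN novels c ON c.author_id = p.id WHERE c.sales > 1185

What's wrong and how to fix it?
Bug: Filtering c.sales in WHERE discards the NULL rows produced by LEFT JOIN, turning it into an inner join

Fix: Put 'c.sales > 1185' in the JOIN's ON clause instead of WHERE

Corrected query:
SELECT p.name, c.sales FROM authors p LEFT JOIN novels c ON c.author_id = p.id AND c.sales > 1185

Result:
name    | sales
--------+------
Austen  | 11680
Austen  | 12370
Austen  | 39133
Orwell  | NULL 
Atwood  | 76329
Le Guin | 37899
Borges  | 23977
Borges  | 76030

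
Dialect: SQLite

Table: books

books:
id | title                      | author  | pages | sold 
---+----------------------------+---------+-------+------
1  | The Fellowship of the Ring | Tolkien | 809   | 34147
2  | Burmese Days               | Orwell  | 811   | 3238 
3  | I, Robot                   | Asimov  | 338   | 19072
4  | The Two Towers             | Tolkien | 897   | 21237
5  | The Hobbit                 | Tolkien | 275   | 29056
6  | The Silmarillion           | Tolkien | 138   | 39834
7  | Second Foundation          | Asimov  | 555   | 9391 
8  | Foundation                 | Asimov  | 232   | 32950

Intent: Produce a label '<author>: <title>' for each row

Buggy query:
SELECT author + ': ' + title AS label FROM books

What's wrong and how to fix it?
Bug: SQLite uses || for string concatenation; + coerces text to numbers (yielding 0)

Fix: Replace + with || to concatenate text

Corrected query:
SELECT author || ': ' || title AS label FROM books

Result:
label                              
-----------------------------------
Tolkien: The Fellowship of the Ring
Orwell: Burmese Days               
Asimov: I, Robot                   
Tolkien: The Two Towers            
Tolkien: The Hobbit                
Tolkien: The Silmarillion          
Asimov: Second Foundation          
Asimov: Foundation                 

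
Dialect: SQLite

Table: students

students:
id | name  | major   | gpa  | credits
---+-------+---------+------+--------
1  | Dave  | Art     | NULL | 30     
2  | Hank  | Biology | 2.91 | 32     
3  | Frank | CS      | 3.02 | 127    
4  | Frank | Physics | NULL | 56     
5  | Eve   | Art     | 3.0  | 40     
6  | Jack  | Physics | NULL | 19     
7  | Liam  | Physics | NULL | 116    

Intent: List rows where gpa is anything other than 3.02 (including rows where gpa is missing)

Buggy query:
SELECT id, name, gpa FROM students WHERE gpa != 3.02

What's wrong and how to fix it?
Bug: 'gpa != 3.02' is unknown when gpa is NULL, so NULL rows are silently excluded

Fix: Handle NULL separately with IS NULL alongside the inequality

Corrected query:
SELECT id, name, gpa FROM students WHERE gpa != 3.02 OR gpa IS NULL

Result:
id | name  | gpa 
---+-------+-----
1  | Dave  | NULL
2  | Hank  | 2.91
4  | Frank | NULL
5  | Eve   | 3   
6  | Jack  | NULL
7  | Liam  | NULL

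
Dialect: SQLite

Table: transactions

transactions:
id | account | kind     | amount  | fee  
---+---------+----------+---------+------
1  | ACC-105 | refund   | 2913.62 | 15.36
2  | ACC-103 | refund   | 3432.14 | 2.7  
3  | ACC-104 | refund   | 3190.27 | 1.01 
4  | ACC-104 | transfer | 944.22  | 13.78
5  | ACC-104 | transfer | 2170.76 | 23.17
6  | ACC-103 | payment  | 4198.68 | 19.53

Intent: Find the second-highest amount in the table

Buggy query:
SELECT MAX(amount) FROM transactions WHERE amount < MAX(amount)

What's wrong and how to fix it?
Bug: The inner MAX is an aggregate inside WHERE, which is not allowed

Fix: Put the inner MAX in a scalar subquery

Corrected query:
SELECT MAX(amount) FROM transactions WHERE amount < (SELECT MAX(amount) FROM transactions)

Result:
MAX(amount)
-----------
3432.14    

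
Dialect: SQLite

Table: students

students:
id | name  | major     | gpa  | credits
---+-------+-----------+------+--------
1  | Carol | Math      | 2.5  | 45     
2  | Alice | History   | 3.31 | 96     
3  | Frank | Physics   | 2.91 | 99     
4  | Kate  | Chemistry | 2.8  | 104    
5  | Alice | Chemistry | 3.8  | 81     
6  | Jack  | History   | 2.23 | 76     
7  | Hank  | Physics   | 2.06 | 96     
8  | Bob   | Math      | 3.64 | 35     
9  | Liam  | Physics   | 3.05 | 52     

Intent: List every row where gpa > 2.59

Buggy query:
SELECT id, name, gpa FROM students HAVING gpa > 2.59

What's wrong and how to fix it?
Bug: This is a non-aggregate query (no GROUP BY, no aggregates), so in SQLite the HAVING clause is invalid here; a row-level condition belongs in WHERE

Fix: Replace HAVING with WHERE since the condition applies to individual rows

Corrected query:
SELECT id, name, gpa FROM students WHERE gpa > 2.59

Result:
id | name  | gpa 
---+-------+-----
2  | Alice | 3.31
3  | Frank | 2.91
4  | Kate  | 2.8 
5  | Alice | 3.8 
8  | Bob   | 3.64
9  | Liam  | 3.05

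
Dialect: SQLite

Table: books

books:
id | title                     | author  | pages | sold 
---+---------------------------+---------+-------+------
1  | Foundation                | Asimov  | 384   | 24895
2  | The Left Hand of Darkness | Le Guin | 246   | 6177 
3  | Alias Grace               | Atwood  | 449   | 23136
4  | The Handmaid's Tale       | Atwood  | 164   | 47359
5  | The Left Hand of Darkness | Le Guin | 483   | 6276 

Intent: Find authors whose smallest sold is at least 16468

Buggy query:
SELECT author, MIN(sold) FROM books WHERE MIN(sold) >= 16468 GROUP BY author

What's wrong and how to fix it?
Bug: Aggregates like MIN are computed per group after WHERE runs

Fix: Use HAVING for the per-group MIN condition

Corrected query:
SELECT author, MIN(sold) FROM books GROUP BY author HAVING MIN(sold) >= 16468

Result:
author | MIN(sold)
-------+----------
Asimov | 24895    
Atwood | 23136    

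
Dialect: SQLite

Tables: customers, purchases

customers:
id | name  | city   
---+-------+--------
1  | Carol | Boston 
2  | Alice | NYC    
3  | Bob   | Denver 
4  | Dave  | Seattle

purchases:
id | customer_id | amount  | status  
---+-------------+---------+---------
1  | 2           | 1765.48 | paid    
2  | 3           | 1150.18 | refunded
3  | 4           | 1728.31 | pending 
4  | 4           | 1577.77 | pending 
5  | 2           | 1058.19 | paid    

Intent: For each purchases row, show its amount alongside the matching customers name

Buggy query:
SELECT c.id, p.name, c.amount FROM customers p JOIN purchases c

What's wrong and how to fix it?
Bug: Missing join condition: each purchases row is matched to all customers rows instead of just its own

Fix: Add ON c.customer_id = p.id to the JOIN

Corrected query:
SELECT c.id, p.name, c.amount FROM customers p JOIN purchases c ON c.customer_id = p.id

Result:
id | name  | amount 
---+-------+--------
1  | Alice | 1765.48
2  | Bob   | 1150.18
3  | Dave  | 1728.31
4  | Dave  | 1577.77
5  | Alice | 1058.19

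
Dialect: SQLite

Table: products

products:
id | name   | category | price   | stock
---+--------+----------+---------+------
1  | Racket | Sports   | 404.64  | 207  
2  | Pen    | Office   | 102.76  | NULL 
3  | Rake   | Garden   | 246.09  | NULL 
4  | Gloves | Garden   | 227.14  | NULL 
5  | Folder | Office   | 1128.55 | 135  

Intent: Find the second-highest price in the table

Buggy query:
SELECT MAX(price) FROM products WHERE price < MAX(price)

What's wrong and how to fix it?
Bug: MAX(price) on the right of the comparison is an aggregate-in-WHERE error

Fix: Put the inner MAX in a scalar subquery

Corrected query:
SELECT MAX(price) FROM products WHERE price < (SELECT MAX(price) FROM products)

Result:
MAX(price)
----------
404.64    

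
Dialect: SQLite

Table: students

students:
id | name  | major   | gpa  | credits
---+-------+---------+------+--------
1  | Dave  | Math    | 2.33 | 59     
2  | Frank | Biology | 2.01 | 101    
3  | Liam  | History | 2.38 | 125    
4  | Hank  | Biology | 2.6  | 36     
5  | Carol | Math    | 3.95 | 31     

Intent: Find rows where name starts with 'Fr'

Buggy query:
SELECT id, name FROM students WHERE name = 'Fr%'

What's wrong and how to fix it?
Bug: Wildcards only work with LIKE; '=' treats '%' as a literal character

Fix: Replace '=' with LIKE so 'Fr%' is treated as a pattern

Corrected query:
SELECT id, name FROM students WHERE name LIKE 'Fr%'

Result:
id | name 
---+------
2  | Frank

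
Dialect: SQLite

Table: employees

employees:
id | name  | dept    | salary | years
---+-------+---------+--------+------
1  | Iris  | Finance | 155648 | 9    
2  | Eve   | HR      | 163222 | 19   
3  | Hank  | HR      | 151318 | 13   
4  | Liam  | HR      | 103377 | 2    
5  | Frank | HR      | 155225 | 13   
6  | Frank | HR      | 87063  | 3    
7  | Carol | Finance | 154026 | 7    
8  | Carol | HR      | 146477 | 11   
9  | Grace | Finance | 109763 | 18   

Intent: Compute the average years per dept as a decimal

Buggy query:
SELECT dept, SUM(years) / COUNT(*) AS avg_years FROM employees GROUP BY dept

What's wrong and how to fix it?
Bug: SUM(years) and COUNT(*) are both integers; the division truncates the fractional part

Fix: Cast one side to REAL so the division keeps the fractional part

Corrected query:
SELECT dept, SUM(years) * 1.0 / COUNT(*) AS avg_years FROM employees GROUP BY dept

Result:
dept    | avg_years
--------+----------
Finance | 11.333333
HR      | 10.166667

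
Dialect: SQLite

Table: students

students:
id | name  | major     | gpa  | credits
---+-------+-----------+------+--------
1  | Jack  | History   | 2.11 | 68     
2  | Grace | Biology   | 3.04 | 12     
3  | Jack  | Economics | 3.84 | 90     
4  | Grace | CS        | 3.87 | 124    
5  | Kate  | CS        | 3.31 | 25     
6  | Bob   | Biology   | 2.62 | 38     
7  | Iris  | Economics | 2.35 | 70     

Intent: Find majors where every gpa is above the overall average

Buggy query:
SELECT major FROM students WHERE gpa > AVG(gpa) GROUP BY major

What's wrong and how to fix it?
Bug: WHERE evaluates per row before aggregation, so AVG() is unavailable

Fix: Compute the overall average in a scalar subquery and compare each group's MIN against it in HAVING

Corrected query:
SELECT major FROM students GROUP BY major HAVING MIN(gpa) > (SELECT AVG(gpa) FROM students)

Result:
major
-----
CS   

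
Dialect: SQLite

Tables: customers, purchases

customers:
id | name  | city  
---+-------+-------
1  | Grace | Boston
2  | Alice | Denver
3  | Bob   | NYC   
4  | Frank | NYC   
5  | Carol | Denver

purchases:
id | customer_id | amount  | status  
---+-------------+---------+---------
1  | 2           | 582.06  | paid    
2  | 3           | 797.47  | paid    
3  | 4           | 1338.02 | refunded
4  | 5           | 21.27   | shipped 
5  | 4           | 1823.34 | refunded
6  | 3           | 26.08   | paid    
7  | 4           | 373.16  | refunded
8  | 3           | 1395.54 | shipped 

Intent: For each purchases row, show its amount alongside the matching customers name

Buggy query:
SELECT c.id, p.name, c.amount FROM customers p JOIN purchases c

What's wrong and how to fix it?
Bug: JOIN with no ON clause produces a cartesian product; every purchases row pairs with every customers row

Fix: Add ON c.customer_id = p.id to the JOIN

Corrected query:
SELECT c.id, p.name, c.amount FROM customers p JOIN purchases c ON c.customer_id = p.id

Result:
id | name  | amount 
---+-------+--------
1  | Alice | 582.06 
2  | Bob   | 797.47 
3  | Frank | 1338.02
4  | Carol | 21.27  
5  | Frank | 1823.34
6  | Bob   | 26.08  
7  | Frank | 373.16 
8  | Bob   | 1395.54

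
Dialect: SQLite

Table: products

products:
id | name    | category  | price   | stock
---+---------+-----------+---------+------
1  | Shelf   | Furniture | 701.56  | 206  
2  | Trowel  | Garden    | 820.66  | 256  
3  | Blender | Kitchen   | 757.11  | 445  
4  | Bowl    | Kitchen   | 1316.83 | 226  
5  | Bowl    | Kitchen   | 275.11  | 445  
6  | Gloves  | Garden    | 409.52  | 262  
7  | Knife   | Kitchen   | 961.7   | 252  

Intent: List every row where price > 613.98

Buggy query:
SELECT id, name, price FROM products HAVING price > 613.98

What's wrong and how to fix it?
Bug: HAVING filters the output of aggregation, but this query has no GROUP BY and no aggregate functions, so SQLite rejects it (HAVING clause on a non-aggregate query); the condition here is per row

Fix: Replace HAVING with WHERE since the condition applies to individual rows

Corrected query:
SELECT id, name, price FROM products WHERE price > 613.98

Result:
id | name    | price  
---+---------+--------
1  | Shelf   | 701.56 
2  | Trowel  | 820.66 
3  | Blender | 757.11 
4  | Bowl    | 1316.83
7  | Knife   | 961.7  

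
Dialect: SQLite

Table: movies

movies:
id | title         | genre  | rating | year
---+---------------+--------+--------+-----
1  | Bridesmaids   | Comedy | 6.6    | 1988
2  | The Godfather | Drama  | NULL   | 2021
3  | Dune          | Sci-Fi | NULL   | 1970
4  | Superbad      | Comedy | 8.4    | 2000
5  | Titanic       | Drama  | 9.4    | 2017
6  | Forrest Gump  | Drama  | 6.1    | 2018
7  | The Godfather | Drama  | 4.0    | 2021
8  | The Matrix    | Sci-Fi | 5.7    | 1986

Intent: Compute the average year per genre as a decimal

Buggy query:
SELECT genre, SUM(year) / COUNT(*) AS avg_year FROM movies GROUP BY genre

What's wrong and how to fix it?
Bug: SUM(year) and COUNT(*) are both integers; the division truncates the fractional part

Fix: Multiply by 1.0 (or CAST to REAL) to force floating-point division

Corrected query:
SELECT genre, SUM(year) * 1.0 / COUNT(*) AS avg_year FROM movies GROUP BY genre

Result:
genre  | avg_year
-------+---------
Comedy | 1994    
Drama  | 2019.25 
Sci-Fi | 1978    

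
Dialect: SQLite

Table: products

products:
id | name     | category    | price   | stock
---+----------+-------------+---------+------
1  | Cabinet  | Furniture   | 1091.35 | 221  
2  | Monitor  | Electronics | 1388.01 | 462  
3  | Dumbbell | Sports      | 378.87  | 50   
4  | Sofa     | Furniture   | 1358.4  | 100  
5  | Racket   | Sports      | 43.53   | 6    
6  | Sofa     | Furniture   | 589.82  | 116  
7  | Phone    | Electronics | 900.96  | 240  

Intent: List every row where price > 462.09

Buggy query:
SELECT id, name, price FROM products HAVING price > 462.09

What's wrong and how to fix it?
Bug: HAVING filters the output of aggregation, but this query has no GROUP BY and no aggregate functions, so SQLite rejects it (HAVING clause on a non-aggregate query); the condition here is per row

Fix: Replace HAVING with WHERE since the condition applies to individual rows

Corrected query:
SELECT id, name, price FROM products WHERE price > 462.09

Result:
id | name    | price  
---+---------+--------
1  | Cabinet | 1091.35
2  | Monitor | 1388.01
4  | Sofa    | 1358.4 
6  | Sofa    | 589.82 
7  | Phone   | 900.96 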